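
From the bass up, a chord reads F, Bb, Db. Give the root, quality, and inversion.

Bb minor, second inversion

Reducing to letter names: F, Bb, Db. These stack in thirds as Bb–Db–F — a Bb minor triad.
With the fifth (F) in the bass, the chord is in second inversion (figured bass 6/4).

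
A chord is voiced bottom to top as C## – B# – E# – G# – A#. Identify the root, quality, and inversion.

A# dominant ninth, first inversion

The pitch classes C##, B#, E#, G#, A# arrange in thirds as A#–C##–E#–G#–B#: an A# dominant ninth chord.
C## is the third of A# dominant ninth; third in the bass means first inversion.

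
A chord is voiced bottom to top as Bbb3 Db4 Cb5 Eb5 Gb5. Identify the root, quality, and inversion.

Reducing to letter names: Bbb, Db, Cb, Eb, Gb. These stack in thirds as Cb–Eb–Gb–Bbb–Db — a Cb dominant ninth chord.
Bbb is the seventh of Cb dominant ninth; seventh in the bass means third inversion.

Cb dominant ninth, third inversion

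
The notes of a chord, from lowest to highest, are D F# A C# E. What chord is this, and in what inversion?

D major ninth, root position

Reducing to letter names: D, F#, A, C#, E. These stack in thirds as D–F#–A–C#–E — a D major ninth chord.
D is the root of D major ninth; root in the bass means root position.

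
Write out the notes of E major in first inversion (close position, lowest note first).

G#, B, E

The chord tones are E–G#–B. With the third (G#) lowest for first inversion: G#, B, E.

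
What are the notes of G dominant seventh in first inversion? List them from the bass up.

B, D, F, G

The chord tones are G–B–D–F. With the third (B) lowest for first inversion: B, D, F, G.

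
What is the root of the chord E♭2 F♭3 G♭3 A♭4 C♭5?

Fb

The distinct letter names are Eb, Fb, Gb, Ab, Cb. Arranged as a stack of thirds they read Fb–Ab–Cb–Eb–Gb, so Fb is the root (an Fb major ninth chord).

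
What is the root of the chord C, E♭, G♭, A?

A

The distinct letter names are C, Eb, Gb, A. Arranged as a stack of thirds they read A–C–Eb–Gb, so A is the root (an A diminished seventh chord).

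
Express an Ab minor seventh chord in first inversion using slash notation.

Abm7/Cb

First inversion of Ab minor seventh has the third (Cb) in the bass. As a slash chord: Abm7/Cb.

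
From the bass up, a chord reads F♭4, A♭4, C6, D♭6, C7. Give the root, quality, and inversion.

Reducing to letter names: Fb, Ab, C, Db. These stack in thirds as Db–Fb–Ab–C — a Db minor-major seventh chord.
With the third (Fb) in the bass, the chord is in first inversion (figured bass 6/5).

Db minor-major seventh, first inversion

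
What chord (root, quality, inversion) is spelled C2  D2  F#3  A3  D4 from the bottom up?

Reducing to letter names: C, D, F#, A. These stack in thirds as D–F#–A–C — a D dominant seventh chord.
With the seventh (C) in the bass, the chord is in third inversion (figured bass 4/2).

D dominant seventh, third inversion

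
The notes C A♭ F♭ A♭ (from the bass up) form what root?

The distinct letter names are C, Ab, Fb. Arranged as a stack of thirds they read Fb–Ab–C, so Fb is the root (an Fb augmented triad).

Fb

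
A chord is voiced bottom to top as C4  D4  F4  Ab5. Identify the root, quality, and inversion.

D half-diminished seventh, third inversion

The pitch classes C, D, F, Ab arrange in thirds as D–F–Ab–C: a D half-diminished seventh chord.
The lowest note is C, the seventh of the chord, so this is third inversion (figured bass 4/2).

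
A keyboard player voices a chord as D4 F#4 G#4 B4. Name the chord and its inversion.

The distinct note names are D, F#, G#, B. Stacked in thirds they read G#–B–D–F#, which is a half-diminished seventh chord on G#.
D is the fifth of G# half-diminished seventh; fifth in the bass means second inversion (figured bass 4/3).

G# half-diminished seventh, second inversion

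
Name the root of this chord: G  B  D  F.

G

G, B, D, F are the tones of a G dominant seventh chord (G–B–D–F), making G the root.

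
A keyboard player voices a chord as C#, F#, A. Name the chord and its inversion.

F# minor, second inversion

The distinct note names are C#, F#, A. Stacked in thirds they read F#–A–C#, which is a minor triad on F#.
The lowest note is C#, the fifth of the chord, so this is second inversion (figured bass 6/4).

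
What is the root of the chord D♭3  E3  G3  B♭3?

Db, E, G, Bb are the tones of an E diminished seventh chord (E–G–Bb–Db), making E the root.

E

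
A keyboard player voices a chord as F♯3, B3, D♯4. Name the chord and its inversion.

B major, second inversion

The pitch classes F#, B, D# arrange in thirds as B–D#–F#: a B major triad.
The lowest note is F#, the fifth of the chord, so this is second inversion (figured bass 6/4).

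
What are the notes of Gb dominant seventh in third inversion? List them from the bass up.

Gb dominant seventh is Gb–Bb–Db–Fb. Third inversion puts the seventh (Fb) in the bass, with the remaining tones above: Fb, Gb, Bb, Db.

Fb, Gb, Bb, Db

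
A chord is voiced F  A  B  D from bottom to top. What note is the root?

B

F, A, B, D are the tones of a B half-diminished seventh chord (B–D–F–A), making B the root.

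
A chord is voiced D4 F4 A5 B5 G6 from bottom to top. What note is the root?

The distinct letter names are D, F, A, B, G. Arranged as a stack of thirds they read G–B–D–F–A, so G is the root (a G dominant ninth chord).

G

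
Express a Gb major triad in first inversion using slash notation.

First inversion of Gb major has the third (Bb) in the bass. As a slash chord: Gbmaj/Bb.

Gbmaj/Bb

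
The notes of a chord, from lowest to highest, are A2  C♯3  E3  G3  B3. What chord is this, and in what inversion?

The pitch classes A, C#, E, G, B arrange in thirds as A–C#–E–G–B: an A dominant ninth chord.
With the root (A) in the bass, the chord is in root position.

A dominant ninth, root position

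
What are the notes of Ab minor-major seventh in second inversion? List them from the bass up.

Ab minor-major seventh is Ab–Cb–Eb–G. Second inversion puts the fifth (Eb) in the bass, with the remaining tones above: Eb, G, Ab, Cb.

Eb, G, Ab, Cb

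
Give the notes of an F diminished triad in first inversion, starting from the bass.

Spelling F diminished: F–Ab–Cb. In first inversion the third is bass, giving Ab, Cb, F from the bottom.

Ab, Cb, F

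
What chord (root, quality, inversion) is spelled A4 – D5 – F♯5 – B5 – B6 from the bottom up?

The distinct note names are A, D, F#, B. Stacked in thirds they read B–D–F#–A, which is a minor seventh chord on B.
The lowest note is A, the seventh of the chord, so this is third inversion (figured bass 4/2).

B minor seventh, third inversion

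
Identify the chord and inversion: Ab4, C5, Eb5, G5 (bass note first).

The distinct note names are Ab, C, Eb, G. Stacked in thirds they read Ab–C–Eb–G, which is a major seventh chord on Ab.
Ab is the root of Ab major seventh; root in the bass means root position (figured bass 7).

Ab major seventh, root position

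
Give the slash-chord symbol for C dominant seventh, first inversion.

C7/E

First inversion of C dominant seventh has the third (E) in the bass. As a slash chord: C7/E.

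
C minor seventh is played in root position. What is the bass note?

C minor seventh is C–Eb–G–Bb. Root position places the root in the bass: C.

C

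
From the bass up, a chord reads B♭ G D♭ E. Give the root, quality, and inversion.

E diminished seventh, second inversion

Reducing to letter names: Bb, G, Db, E. These stack in thirds as E–G–Bb–Db — an E diminished seventh chord.
The lowest note is Bb, the fifth of the chord, so this is second inversion (figured bass 4/3).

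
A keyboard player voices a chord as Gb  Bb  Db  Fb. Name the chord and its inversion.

Gb dominant seventh, root position

The distinct note names are Gb, Bb, Db, Fb. Stacked in thirds they read Gb–Bb–Db–Fb, which is a dominant seventh chord on Gb.
Gb is the root of Gb dominant seventh; root in the bass means root position (figured bass 7).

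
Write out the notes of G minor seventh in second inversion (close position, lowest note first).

D, F, G, Bb

The chord tones are G–Bb–D–F. With the fifth (D) lowest for second inversion: D, F, G, Bb.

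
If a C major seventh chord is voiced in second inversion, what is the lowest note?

G

The fifth of C major seventh (C–E–G–B) is G; that is the bass in second inversion.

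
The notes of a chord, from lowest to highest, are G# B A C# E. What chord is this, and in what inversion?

The pitch classes G#, B, A, C#, E arrange in thirds as A–C#–E–G#–B: an A major ninth chord.
G# is the seventh of A major ninth; seventh in the bass means third inversion.

A major ninth, third inversion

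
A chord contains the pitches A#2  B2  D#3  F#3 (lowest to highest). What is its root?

Reordering A#, B, D#, F# into stacked thirds gives B–D#–F#–A#; the bottom of that stack, B, is the root.

B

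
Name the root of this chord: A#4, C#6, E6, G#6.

A#

Reordering A#, C#, E, G# into stacked thirds gives A#–C#–E–G#; the bottom of that stack, A#, is the root.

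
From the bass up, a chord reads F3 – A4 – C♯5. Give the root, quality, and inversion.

F augmented, root position

Reducing to letter names: F, A, C#. These stack in thirds as F–A–C# — an F augmented triad.
The lowest note is F, the root of the chord, so this is root position (figured bass 5/3).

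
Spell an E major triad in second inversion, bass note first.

E major is E–G#–B. Second inversion puts the fifth (B) in the bass, with the remaining tones above: B, E, G#.

B, E, G#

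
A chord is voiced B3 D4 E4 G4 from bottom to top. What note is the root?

E

The distinct letter names are B, D, E, G. Arranged as a stack of thirds they read E–G–B–D, so E is the root (an E minor seventh chord).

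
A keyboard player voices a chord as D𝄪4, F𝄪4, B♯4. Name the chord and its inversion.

The distinct note names are D##, F##, B#. Stacked in thirds they read B#–D##–F##, which is a major triad on B#.
D## is the third of B# major; third in the bass means first inversion (figured bass 6).

B# major, first inversion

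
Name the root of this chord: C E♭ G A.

A

Reordering C, Eb, G, A into stacked thirds gives A–C–Eb–G; the bottom of that stack, A, is the root.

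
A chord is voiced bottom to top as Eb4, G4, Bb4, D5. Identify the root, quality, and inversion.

The distinct note names are Eb, G, Bb, D. Stacked in thirds they read Eb–G–Bb–D, which is a major seventh chord on Eb.
With the root (Eb) in the bass, the chord is in root position (figured bass 7).

Eb major seventh, root position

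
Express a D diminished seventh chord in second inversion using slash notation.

Ddim7/Ab

Second inversion of D diminished seventh has the fifth (Ab) in the bass. As a slash chord: Ddim7/Ab.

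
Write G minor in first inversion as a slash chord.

Gm/Bb

First inversion of G minor has the third (Bb) in the bass. As a slash chord: Gm/Bb.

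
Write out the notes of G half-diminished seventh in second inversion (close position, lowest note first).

Spelling G half-diminished seventh: G–Bb–Db–F. In second inversion the fifth is bass, giving Db, F, G, Bb from the bottom.

Db, F, G, Bb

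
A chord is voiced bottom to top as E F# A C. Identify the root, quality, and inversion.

Reducing to letter names: E, F#, A, C. These stack in thirds as F#–A–C–E — an F# half-diminished seventh chord.
With the seventh (E) in the bass, the chord is in third inversion (figured bass 4/2).

F# half-diminished seventh, third inversion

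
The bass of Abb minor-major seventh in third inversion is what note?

Gb

In third inversion the seventh is lowest. For Abb minor-major seventh (Abb–Cbb–Ebb–Gb) that is Gb.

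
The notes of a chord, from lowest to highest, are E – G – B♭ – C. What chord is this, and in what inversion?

C dominant seventh, first inversion

The pitch classes E, G, Bb, C arrange in thirds as C–E–G–Bb: a C dominant seventh chord.
With the third (E) in the bass, the chord is in first inversion (figured bass 6/5).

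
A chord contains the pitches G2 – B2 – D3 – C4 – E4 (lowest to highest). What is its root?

The distinct letter names are G, B, D, C, E. Arranged as a stack of thirds they read C–E–G–B–D, so C is the root (a C major ninth chord).

C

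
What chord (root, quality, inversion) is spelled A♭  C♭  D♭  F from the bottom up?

The distinct note names are Ab, Cb, Db, F. Stacked in thirds they read Db–F–Ab–Cb, which is a dominant seventh chord on Db.
With the fifth (Ab) in the bass, the chord is in second inversion (figured bass 4/3).

Db dominant seventh, second inversion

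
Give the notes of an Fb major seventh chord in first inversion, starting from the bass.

Ab, Cb, Eb, Fb

The chord tones are Fb–Ab–Cb–Eb. With the third (Ab) lowest for first inversion: Ab, Cb, Eb, Fb.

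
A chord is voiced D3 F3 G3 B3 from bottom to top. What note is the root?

The distinct letter names are D, F, G, B. Arranged as a stack of thirds they read G–B–D–F, so G is the root (a G dominant seventh chord).

G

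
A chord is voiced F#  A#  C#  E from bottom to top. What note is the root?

F#, A#, C#, E are the tones of an F# dominant seventh chord (F#–A#–C#–E), making F# the root.

F#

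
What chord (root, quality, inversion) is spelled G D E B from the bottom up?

E minor seventh, first inversion

Reducing to letter names: G, D, E, B. These stack in thirds as E–G–B–D — an E minor seventh chord.
The lowest note is G, the third of the chord, so this is first inversion (figured bass 6/5).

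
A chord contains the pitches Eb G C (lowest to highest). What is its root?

C

Reordering Eb, G, C into stacked thirds gives C–Eb–G; the bottom of that stack, C, is the root.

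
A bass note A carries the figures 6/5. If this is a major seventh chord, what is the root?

F

The figures 6/5 mean the third of the chord is in the bass. If A is the third of a major seventh chord, the root is F (chord tones F–A–C–E).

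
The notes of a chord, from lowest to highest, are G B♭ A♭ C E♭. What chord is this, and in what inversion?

The pitch classes G, Bb, Ab, C, Eb arrange in thirds as Ab–C–Eb–G–Bb: an Ab major ninth chord.
With the seventh (G) in the bass, the chord is in third inversion.

Ab major ninth, third inversion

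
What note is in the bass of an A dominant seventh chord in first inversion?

C#

A dominant seventh is A–C#–E–G. First inversion places the third in the bass: C#.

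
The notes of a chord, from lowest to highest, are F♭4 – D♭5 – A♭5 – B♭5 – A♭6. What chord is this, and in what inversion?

The pitch classes Fb, Db, Ab, Bb arrange in thirds as Bb–Db–Fb–Ab: a Bb half-diminished seventh chord.
Fb is the fifth of Bb half-diminished seventh; fifth in the bass means second inversion (figured bass 4/3).

Bb half-diminished seventh, second inversion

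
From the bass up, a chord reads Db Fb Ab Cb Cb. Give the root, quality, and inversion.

The pitch classes Db, Fb, Ab, Cb arrange in thirds as Db–Fb–Ab–Cb: a Db minor seventh chord.
Db is the root of Db minor seventh; root in the bass means root position (figured bass 7).

Db minor seventh, root position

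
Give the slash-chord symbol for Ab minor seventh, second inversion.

Abm7/Eb

Second inversion of Ab minor seventh has the fifth (Eb) in the bass. As a slash chord: Abm7/Eb.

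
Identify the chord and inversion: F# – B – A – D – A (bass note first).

The pitch classes F#, B, A, D arrange in thirds as B–D–F#–A: a B minor seventh chord.
With the fifth (F#) in the bass, the chord is in second inversion (figured bass 4/3).

B minor seventh, second inversion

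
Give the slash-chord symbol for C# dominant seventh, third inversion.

C#7/B

Third inversion of C# dominant seventh has the seventh (B) in the bass. As a slash chord: C#7/B.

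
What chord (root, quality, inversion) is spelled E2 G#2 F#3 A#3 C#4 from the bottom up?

F# dominant ninth, third inversion

The pitch classes E, G#, F#, A#, C# arrange in thirds as F#–A#–C#–E–G#: an F# dominant ninth chord.
With the seventh (E) in the bass, the chord is in third inversion.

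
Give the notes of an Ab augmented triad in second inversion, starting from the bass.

E, Ab, C

Spelling Ab augmented: Ab–C–E. In second inversion the fifth is bass, giving E, Ab, C from the bottom.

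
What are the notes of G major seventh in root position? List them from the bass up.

G major seventh is G–B–D–F#. Root position puts the root (G) in the bass, with the remaining tones above: G, B, D, F#.

G, B, D, F#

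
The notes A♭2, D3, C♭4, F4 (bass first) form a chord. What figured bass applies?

The notes Ab, D, Cb, F stack in thirds as D–F–Ab–Cb — a D diminished seventh chord. The bass Ab is the fifth, so this is second inversion: figured 4/3.

4/3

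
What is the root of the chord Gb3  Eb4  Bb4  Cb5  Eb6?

Reordering Gb, Eb, Bb, Cb into stacked thirds gives Cb–Eb–Gb–Bb; the bottom of that stack, Cb, is the root.

Cb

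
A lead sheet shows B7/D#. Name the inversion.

B7/D# means B dominant seventh with D# in the bass. D# is the third of B dominant seventh (B–D#–F#–A), so this is first inversion.

first inversion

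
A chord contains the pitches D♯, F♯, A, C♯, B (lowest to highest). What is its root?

B

Reordering D#, F#, A, C#, B into stacked thirds gives B–D#–F#–A–C#; the bottom of that stack, B, is the root.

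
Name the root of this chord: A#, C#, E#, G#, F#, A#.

F#

A#, C#, E#, G#, F# are the tones of an F# major ninth chord (F#–A#–C#–E#–G#), making F# the root.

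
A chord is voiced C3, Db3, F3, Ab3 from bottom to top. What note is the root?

C, Db, F, Ab are the tones of a Db major seventh chord (Db–F–Ab–C), making Db the root.

Db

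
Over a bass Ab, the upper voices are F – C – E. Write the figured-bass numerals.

6/5

The notes Ab, F, C, E stack in thirds as F–Ab–C–E — an F minor-major seventh chord. The bass Ab is the third, so this is first inversion: figured 6/5.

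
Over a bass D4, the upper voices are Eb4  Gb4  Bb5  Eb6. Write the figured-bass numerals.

The notes D, Eb, Gb, Bb stack in thirds as Eb–Gb–Bb–D — an Eb minor-major seventh chord. The bass D is the seventh, so this is third inversion: figured 4/2.

4/2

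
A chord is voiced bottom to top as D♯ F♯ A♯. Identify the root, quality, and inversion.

D# minor, root position

Reducing to letter names: D#, F#, A#. These stack in thirds as D#–F#–A# — a D# minor triad.
D# is the root of D# minor; root in the bass means root position (figured bass 5/3).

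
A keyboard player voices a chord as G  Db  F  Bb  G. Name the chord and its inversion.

G half-diminished seventh, root position

The distinct note names are G, Db, F, Bb. Stacked in thirds they read G–Bb–Db–F, which is a half-diminished seventh chord on G.
G is the root of G half-diminished seventh; root in the bass means root position (figured bass 7).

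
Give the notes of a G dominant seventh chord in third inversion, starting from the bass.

F, G, B, D

Spelling G dominant seventh: G–B–D–F. In third inversion the seventh is bass, giving F, G, B, D from the bottom.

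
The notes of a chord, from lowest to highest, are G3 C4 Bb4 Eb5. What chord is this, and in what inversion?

Reducing to letter names: G, C, Bb, Eb. These stack in thirds as C–Eb–G–Bb — a C minor seventh chord.
G is the fifth of C minor seventh; fifth in the bass means second inversion (figured bass 4/3).

C minor seventh, second inversion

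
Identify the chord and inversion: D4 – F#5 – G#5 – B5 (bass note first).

Reducing to letter names: D, F#, G#, B. These stack in thirds as G#–B–D–F# — a G# half-diminished seventh chord.
D is the fifth of G# half-diminished seventh; fifth in the bass means second inversion (figured bass 4/3).

G# half-diminished seventh, second inversion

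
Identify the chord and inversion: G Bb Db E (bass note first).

The distinct note names are G, Bb, Db, E. Stacked in thirds they read E–G–Bb–Db, which is a diminished seventh chord on E.
The lowest note is G, the third of the chord, so this is first inversion (figured bass 6/5).

E diminished seventh, first inversion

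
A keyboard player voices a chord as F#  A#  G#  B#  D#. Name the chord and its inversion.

The distinct note names are F#, A#, G#, B#, D#. Stacked in thirds they read G#–B#–D#–F#–A#, which is a dominant ninth chord on G#.
With the seventh (F#) in the bass, the chord is in third inversion.

G# dominant ninth, third inversion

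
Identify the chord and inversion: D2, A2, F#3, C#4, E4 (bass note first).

D major ninth, root position

The pitch classes D, A, F#, C#, E arrange in thirds as D–F#–A–C#–E: a D major ninth chord.
D is the root of D major ninth; root in the bass means root position.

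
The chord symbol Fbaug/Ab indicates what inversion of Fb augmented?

Fbaug/Ab means Fb augmented with Ab in the bass. Ab is the third of Fb augmented (Fb–Ab–C), so this is first inversion.

first inversion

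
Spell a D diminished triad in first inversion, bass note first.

F, Ab, D

D diminished is D–F–Ab. First inversion puts the third (F) in the bass, with the remaining tones above: F, Ab, D.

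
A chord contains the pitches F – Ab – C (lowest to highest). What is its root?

F

The distinct letter names are F, Ab, C. Arranged as a stack of thirds they read F–Ab–C, so F is the root (an F minor triad).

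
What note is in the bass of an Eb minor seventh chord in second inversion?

Bb

Eb minor seventh is Eb–Gb–Bb–Db. Second inversion places the fifth in the bass: Bb.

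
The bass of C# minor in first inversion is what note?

In first inversion the third is lowest. For C# minor (C#–E–G#) that is E.

E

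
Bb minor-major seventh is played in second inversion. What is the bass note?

F

The fifth of Bb minor-major seventh (Bb–Db–F–A) is F; that is the bass in second inversion.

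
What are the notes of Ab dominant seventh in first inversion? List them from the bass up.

C, Eb, Gb, Ab

The chord tones are Ab–C–Eb–Gb. With the third (C) lowest for first inversion: C, Eb, Gb, Ab.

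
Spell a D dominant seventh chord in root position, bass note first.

D, F#, A, C

Spelling D dominant seventh: D–F#–A–C. In root position the root is bass, giving D, F#, A, C from the bottom.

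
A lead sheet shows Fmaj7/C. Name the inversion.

second inversion

Fmaj7/C means F major seventh with C in the bass. C is the fifth of F major seventh (F–A–C–E), so this is second inversion.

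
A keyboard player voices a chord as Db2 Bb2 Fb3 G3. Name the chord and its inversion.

G diminished seventh, second inversion

The distinct note names are Db, Bb, Fb, G. Stacked in thirds they read G–Bb–Db–Fb, which is a diminished seventh chord on G.
With the fifth (Db) in the bass, the chord is in second inversion (figured bass 4/3).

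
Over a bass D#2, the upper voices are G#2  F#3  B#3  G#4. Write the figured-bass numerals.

4/3

The notes D#, G#, F#, B# stack in thirds as G#–B#–D#–F# — a G# dominant seventh chord. The bass D# is the fifth, so this is second inversion: figured 4/3.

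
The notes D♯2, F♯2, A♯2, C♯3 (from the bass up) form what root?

D#

Reordering D#, F#, A#, C# into stacked thirds gives D#–F#–A#–C#; the bottom of that stack, D#, is the root.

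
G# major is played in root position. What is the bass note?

G# major is G#–B#–D#. Root position places the root in the bass: G#.

G#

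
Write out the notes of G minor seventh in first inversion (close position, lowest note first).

G minor seventh is G–Bb–D–F. First inversion puts the third (Bb) in the bass, with the remaining tones above: Bb, D, F, G.

Bb, D, F, G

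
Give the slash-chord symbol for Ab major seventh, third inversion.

Abmaj7/G

Third inversion of Ab major seventh has the seventh (G) in the bass. As a slash chord: Abmaj7/G.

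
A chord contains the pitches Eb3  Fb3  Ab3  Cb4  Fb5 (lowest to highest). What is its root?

Fb

Eb, Fb, Ab, Cb are the tones of an Fb major seventh chord (Fb–Ab–Cb–Eb), making Fb the root.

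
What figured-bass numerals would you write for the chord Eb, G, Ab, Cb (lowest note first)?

4/3

The notes Eb, G, Ab, Cb stack in thirds as Ab–Cb–Eb–G — an Ab minor-major seventh chord. The bass Eb is the fifth, so this is second inversion: figured 4/3.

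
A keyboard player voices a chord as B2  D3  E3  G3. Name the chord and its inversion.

The pitch classes B, D, E, G arrange in thirds as E–G–B–D: an E minor seventh chord.
B is the fifth of E minor seventh; fifth in the bass means second inversion (figured bass 4/3).

E minor seventh, second inversion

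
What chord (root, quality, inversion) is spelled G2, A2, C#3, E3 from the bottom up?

The distinct note names are G, A, C#, E. Stacked in thirds they read A–C#–E–G, which is a dominant seventh chord on A.
The lowest note is G, the seventh of the chord, so this is third inversion (figured bass 4/2).

A dominant seventh, third inversion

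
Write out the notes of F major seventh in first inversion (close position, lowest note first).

A, C, E, F

The chord tones are F–A–C–E. With the third (A) lowest for first inversion: A, C, E, F.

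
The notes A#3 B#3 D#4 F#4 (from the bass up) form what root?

Reordering A#, B#, D#, F# into stacked thirds gives B#–D#–F#–A#; the bottom of that stack, B#, is the root.

B#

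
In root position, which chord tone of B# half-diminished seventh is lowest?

B# half-diminished seventh is B#–D#–F#–A#. Root position places the root in the bass: B#.

B#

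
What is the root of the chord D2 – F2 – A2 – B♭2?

Reordering D, F, A, Bb into stacked thirds gives Bb–D–F–A; the bottom of that stack, Bb, is the root.

Bb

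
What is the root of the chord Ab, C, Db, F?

The distinct letter names are Ab, C, Db, F. Arranged as a stack of thirds they read Db–F–Ab–C, so Db is the root (a Db major seventh chord).

Db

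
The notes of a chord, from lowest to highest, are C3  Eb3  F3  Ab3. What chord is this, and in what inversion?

The distinct note names are C, Eb, F, Ab. Stacked in thirds they read F–Ab–C–Eb, which is a minor seventh chord on F.
The lowest note is C, the fifth of the chord, so this is second inversion (figured bass 4/3).

F minor seventh, second inversion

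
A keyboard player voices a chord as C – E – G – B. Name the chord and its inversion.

C major seventh, root position

Reducing to letter names: C, E, G, B. These stack in thirds as C–E–G–B — a C major seventh chord.
C is the root of C major seventh; root in the bass means root position (figured bass 7).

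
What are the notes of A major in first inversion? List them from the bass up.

C#, E, A

Spelling A major: A–C#–E. In first inversion the third is bass, giving C#, E, A from the bottom.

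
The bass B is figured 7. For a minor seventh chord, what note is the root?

The figures 7 mean the root of the chord is in the bass. If B is the root of a minor seventh chord, the root is B (chord tones B–D–F#–A).

B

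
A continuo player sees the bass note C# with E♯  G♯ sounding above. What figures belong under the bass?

The notes C#, E#, G# stack in thirds as C#–E#–G# — a C# major triad. The bass C# is the root, so this is root position: figured 5/3.

5/3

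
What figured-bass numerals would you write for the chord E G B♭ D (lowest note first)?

7

The notes E, G, Bb, D stack in thirds as E–G–Bb–D — an E half-diminished seventh chord. The bass E is the root, so this is root position: figured 7.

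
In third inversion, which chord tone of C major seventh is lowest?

In third inversion the seventh is lowest. For C major seventh (C–E–G–B) that is B.

B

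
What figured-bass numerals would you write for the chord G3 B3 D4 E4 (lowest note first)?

The notes G, B, D, E stack in thirds as E–G–B–D — an E minor seventh chord. The bass G is the third, so this is first inversion: figured 6/5.

6/5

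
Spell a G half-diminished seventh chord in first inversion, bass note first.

G half-diminished seventh is G–Bb–Db–F. First inversion puts the third (Bb) in the bass, with the remaining tones above: Bb, Db, F, G.

Bb, Db, F, G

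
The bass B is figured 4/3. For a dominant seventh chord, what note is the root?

The figures 4/3 mean the fifth of the chord is in the bass. If B is the fifth of a dominant seventh chord, the root is E (chord tones E–G#–B–D).

E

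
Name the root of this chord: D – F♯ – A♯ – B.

D, F#, A#, B are the tones of a B minor-major seventh chord (B–D–F#–A#), making B the root.

B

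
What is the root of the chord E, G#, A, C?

A

The distinct letter names are E, G#, A, C. Arranged as a stack of thirds they read A–C–E–G#, so A is the root (an A minor-major seventh chord).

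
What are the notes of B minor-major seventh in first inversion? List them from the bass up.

D, F#, A#, B

The chord tones are B–D–F#–A#. With the third (D) lowest for first inversion: D, F#, A#, B.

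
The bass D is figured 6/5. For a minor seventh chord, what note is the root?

The figures 6/5 mean the third of the chord is in the bass. If D is the third of a minor seventh chord, the root is B (chord tones B–D–F#–A).

B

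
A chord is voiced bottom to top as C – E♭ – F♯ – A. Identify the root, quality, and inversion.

The distinct note names are C, Eb, F#, A. Stacked in thirds they read F#–A–C–Eb, which is a diminished seventh chord on F#.
With the fifth (C) in the bass, the chord is in second inversion (figured bass 4/3).

F# diminished seventh, second inversion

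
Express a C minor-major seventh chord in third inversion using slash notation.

Third inversion of C minor-major seventh has the seventh (B) in the bass. As a slash chord: Cm(maj7)/B.

Cm(maj7)/B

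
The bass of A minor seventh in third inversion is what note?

The seventh of A minor seventh (A–C–E–G) is G; that is the bass in third inversion.

G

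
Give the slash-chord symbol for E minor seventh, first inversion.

Em7/G

First inversion of E minor seventh has the third (G) in the bass. As a slash chord: Em7/G.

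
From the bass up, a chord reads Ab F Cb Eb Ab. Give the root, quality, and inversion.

The pitch classes Ab, F, Cb, Eb arrange in thirds as F–Ab–Cb–Eb: an F half-diminished seventh chord.
With the third (Ab) in the bass, the chord is in first inversion (figured bass 6/5).

F half-diminished seventh, first inversion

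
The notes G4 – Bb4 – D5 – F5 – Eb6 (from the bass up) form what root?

The distinct letter names are G, Bb, D, F, Eb. Arranged as a stack of thirds they read Eb–G–Bb–D–F, so Eb is the root (an Eb major ninth chord).

Eb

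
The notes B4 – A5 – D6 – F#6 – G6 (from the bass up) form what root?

G

B, A, D, F#, G are the tones of a G major ninth chord (G–B–D–F#–A), making G the root.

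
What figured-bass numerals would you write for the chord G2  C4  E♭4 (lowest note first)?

The notes G, C, Eb stack in thirds as C–Eb–G — a C minor triad. The bass G is the fifth, so this is second inversion: figured 6/4.

6/4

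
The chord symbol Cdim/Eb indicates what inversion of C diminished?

Cdim/Eb means C diminished with Eb in the bass. Eb is the third of C diminished (C–Eb–Gb), so this is first inversion.

first inversion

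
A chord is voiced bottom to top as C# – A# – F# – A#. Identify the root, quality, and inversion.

F# major, second inversion

Reducing to letter names: C#, A#, F#. These stack in thirds as F#–A#–C# — an F# major triad.
With the fifth (C#) in the bass, the chord is in second inversion (figured bass 6/4).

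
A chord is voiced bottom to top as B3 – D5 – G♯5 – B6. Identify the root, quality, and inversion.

G# diminished, first inversion

Reducing to letter names: B, D, G#. These stack in thirds as G#–B–D — a G# diminished triad.
With the third (B) in the bass, the chord is in first inversion (figured bass 6).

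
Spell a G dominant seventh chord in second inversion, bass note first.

Spelling G dominant seventh: G–B–D–F. In second inversion the fifth is bass, giving D, F, G, B from the bottom.

D, F, G, B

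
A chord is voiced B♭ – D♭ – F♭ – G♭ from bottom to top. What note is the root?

Reordering Bb, Db, Fb, Gb into stacked thirds gives Gb–Bb–Db–Fb; the bottom of that stack, Gb, is the root.

Gb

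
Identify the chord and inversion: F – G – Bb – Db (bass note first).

The pitch classes F, G, Bb, Db arrange in thirds as G–Bb–Db–F: a G half-diminished seventh chord.
With the seventh (F) in the bass, the chord is in third inversion (figured bass 4/2).

G half-diminished seventh, third inversion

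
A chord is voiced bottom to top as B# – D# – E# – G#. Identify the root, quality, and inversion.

Reducing to letter names: B#, D#, E#, G#. These stack in thirds as E#–G#–B#–D# — an E# minor seventh chord.
With the fifth (B#) in the bass, the chord is in second inversion (figured bass 4/3).

E# minor seventh, second inversion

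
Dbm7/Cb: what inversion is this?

Dbm7/Cb means Db minor seventh with Cb in the bass. Cb is the seventh of Db minor seventh (Db–Fb–Ab–Cb), so this is third inversion.

third inversion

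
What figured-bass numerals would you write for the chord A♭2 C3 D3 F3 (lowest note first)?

The notes Ab, C, D, F stack in thirds as D–F–Ab–C — a D half-diminished seventh chord. The bass Ab is the fifth, so this is second inversion: figured 4/3.

4/3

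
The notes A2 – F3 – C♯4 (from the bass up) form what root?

The distinct letter names are A, F, C#. Arranged as a stack of thirds they read F–A–C#, so F is the root (an F augmented triad).

F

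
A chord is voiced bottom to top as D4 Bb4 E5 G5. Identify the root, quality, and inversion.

E half-diminished seventh, third inversion

Reducing to letter names: D, Bb, E, G. These stack in thirds as E–G–Bb–D — an E half-diminished seventh chord.
D is the seventh of E half-diminished seventh; seventh in the bass means third inversion (figured bass 4/2).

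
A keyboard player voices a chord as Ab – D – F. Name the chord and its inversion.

The pitch classes Ab, D, F arrange in thirds as D–F–Ab: a D diminished triad.
With the fifth (Ab) in the bass, the chord is in second inversion (figured bass 6/4).

D diminished, second inversion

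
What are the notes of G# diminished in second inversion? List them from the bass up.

Spelling G# diminished: G#–B–D. In second inversion the fifth is bass, giving D, G#, B from the bottom.

D, G#, B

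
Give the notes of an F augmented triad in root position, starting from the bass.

Spelling F augmented: F–A–C#. In root position the root is bass, giving F, A, C# from the bottom.

F, A, C#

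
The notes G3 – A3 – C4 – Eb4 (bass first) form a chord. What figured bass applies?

The notes G, A, C, Eb stack in thirds as A–C–Eb–G — an A half-diminished seventh chord. The bass G is the seventh, so this is third inversion: figured 4/2.

4/2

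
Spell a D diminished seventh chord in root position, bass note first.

The chord tones are D–F–Ab–Cb. With the root (D) lowest for root position: D, F, Ab, Cb.

D, F, Ab, Cb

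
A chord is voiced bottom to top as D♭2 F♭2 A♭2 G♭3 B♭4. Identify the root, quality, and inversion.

Gb dominant ninth, second inversion

Reducing to letter names: Db, Fb, Ab, Gb, Bb. These stack in thirds as Gb–Bb–Db–Fb–Ab — a Gb dominant ninth chord.
Db is the fifth of Gb dominant ninth; fifth in the bass means second inversion.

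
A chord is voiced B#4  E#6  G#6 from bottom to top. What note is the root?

B#, E#, G# are the tones of an E# minor triad (E#–G#–B#), making E# the root.

E#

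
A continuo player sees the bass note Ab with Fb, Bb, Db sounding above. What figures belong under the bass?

4/2

The notes Ab, Fb, Bb, Db stack in thirds as Bb–Db–Fb–Ab — a Bb half-diminished seventh chord. The bass Ab is the seventh, so this is third inversion: figured 4/2.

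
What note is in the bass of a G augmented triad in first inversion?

B

G augmented is G–B–D#. First inversion places the third in the bass: B.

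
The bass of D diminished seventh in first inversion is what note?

In first inversion the third is lowest. For D diminished seventh (D–F–Ab–Cb) that is F.

F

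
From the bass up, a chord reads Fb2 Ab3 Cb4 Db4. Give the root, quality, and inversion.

Reducing to letter names: Fb, Ab, Cb, Db. These stack in thirds as Db–Fb–Ab–Cb — a Db minor seventh chord.
The lowest note is Fb, the third of the chord, so this is first inversion (figured bass 6/5).

Db minor seventh, first inversion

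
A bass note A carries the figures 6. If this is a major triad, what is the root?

The figures 6 mean the third of the chord is in the bass. If A is the third of a major triad, the root is F (chord tones F–A–C).

F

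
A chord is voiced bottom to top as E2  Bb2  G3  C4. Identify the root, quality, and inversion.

C dominant seventh, first inversion

Reducing to letter names: E, Bb, G, C. These stack in thirds as C–E–G–Bb — a C dominant seventh chord.
With the third (E) in the bass, the chord is in first inversion (figured bass 6/5).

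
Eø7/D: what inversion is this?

third inversion

Eø7/D means E half-diminished seventh with D in the bass. D is the seventh of E half-diminished seventh (E–G–Bb–D), so this is third inversion.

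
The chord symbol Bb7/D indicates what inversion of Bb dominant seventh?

Bb7/D means Bb dominant seventh with D in the bass. D is the third of Bb dominant seventh (Bb–D–F–Ab), so this is first inversion.

first inversion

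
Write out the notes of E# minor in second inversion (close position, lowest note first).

B#, E#, G#

E# minor is E#–G#–B#. Second inversion puts the fifth (B#) in the bass, with the remaining tones above: B#, E#, G#.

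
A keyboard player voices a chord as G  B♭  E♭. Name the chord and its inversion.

Eb major, first inversion

The distinct note names are G, Bb, Eb. Stacked in thirds they read Eb–G–Bb, which is a major triad on Eb.
With the third (G) in the bass, the chord is in first inversion (figured bass 6).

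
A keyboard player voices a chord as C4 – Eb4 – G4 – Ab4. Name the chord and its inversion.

Ab major seventh, first inversion

The pitch classes C, Eb, G, Ab arrange in thirds as Ab–C–Eb–G: an Ab major seventh chord.
The lowest note is C, the third of the chord, so this is first inversion (figured bass 6/5).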